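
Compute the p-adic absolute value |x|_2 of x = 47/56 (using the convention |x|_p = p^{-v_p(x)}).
|47/56|_2 = 8

Step 1 — compute v_2(x) by factoring powers of 2 out of the numerator and denominator: v_2(47/56) = -3. Step 2 — apply |x|_p = p^{-v_p(x)} = 2^{3} = 8.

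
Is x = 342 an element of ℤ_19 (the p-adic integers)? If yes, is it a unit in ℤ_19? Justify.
x ∈ ℤ_19 but not a unit; v_19(x) = 1 > 0

ℤ_19 = {x ∈ ℚ_19 : v_19(x) ≥ 0} and ℤ_19^× = {x ∈ ℤ_19 : v_19(x) = 0}. Here v_19(342) = v_19(num) − v_19(den) = 1; compare against these criteria.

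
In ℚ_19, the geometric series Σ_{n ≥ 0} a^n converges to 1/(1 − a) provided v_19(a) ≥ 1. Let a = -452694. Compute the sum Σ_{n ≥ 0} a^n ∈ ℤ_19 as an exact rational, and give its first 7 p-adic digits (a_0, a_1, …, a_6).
Σ a^n = 1/(1 − a) = 1/452695;  first 7 digits = (1, 0, 0, 10, 15, 18, 4)

v_19(a) = 3 ≥ 1, so the series converges in ℤ_19 to 1/(1 − a) = 1/(1 − (-452694)) = 1/452695. Expand this rational in ℤ_19: compute digits iteratively via d_i = x_i mod 19, x_{i+1} = (x_i − d_i)/19. The first 7 digits are (1, 0, 0, 10, 15, 18, 4).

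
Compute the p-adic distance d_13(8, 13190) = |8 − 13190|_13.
d_13(8, 13190) = 1/2197

Step 1 — x − y = 8 − 13190 = -13182. Step 2 — v_13(-13182) = 3 (factor: -13182 = −(13^3 · 6); the sign does not affect v_p). Step 3 — |x − y|_13 = 13^{-3} = 1/2197.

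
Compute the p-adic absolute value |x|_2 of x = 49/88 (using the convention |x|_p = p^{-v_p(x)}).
|49/88|_2 = 8

Step 1 — compute v_2(x) by factoring powers of 2 out of the numerator and denominator: v_2(49/88) = -3. Step 2 — apply |x|_p = p^{-v_p(x)} = 2^{3} = 8.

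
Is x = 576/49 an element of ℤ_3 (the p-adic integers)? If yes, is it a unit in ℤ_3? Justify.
x ∈ ℤ_3 but not a unit; v_3(x) = 2 > 0

ℤ_3 = {x ∈ ℚ_3 : v_3(x) ≥ 0} and ℤ_3^× = {x ∈ ℤ_3 : v_3(x) = 0}. Here v_3(576/49) = v_3(num) − v_3(den) = 2; compare against these criteria.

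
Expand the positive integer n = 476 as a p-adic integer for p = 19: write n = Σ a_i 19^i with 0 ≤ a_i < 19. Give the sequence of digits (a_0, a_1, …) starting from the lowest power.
(a_0, a_1, …) = (1, 6, 1)

Repeated division by 19 gives the digits low-to-high: 476 = 1 + 6·19^1 + 1·19^2. Digit sequence: (1, 6, 1).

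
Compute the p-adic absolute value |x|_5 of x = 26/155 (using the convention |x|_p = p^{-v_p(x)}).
|26/155|_5 = 5

Step 1 — compute v_5(x) by factoring powers of 5 out of the numerator and denominator: v_5(26/155) = -1. Step 2 — apply |x|_p = p^{-v_p(x)} = 5^{1} = 5.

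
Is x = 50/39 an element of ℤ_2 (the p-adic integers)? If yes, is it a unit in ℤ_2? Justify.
x ∈ ℤ_2 but not a unit; v_2(x) = 1 > 0

ℤ_2 = {x ∈ ℚ_2 : v_2(x) ≥ 0} and ℤ_2^× = {x ∈ ℤ_2 : v_2(x) = 0}. Here v_2(50/39) = v_2(num) − v_2(den) = 1; compare against these criteria.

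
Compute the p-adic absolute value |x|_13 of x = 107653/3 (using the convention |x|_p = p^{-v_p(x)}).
|107653/3|_13 = 1/2197

Step 1 — compute v_13(x) by factoring powers of 13 out of the numerator and denominator: v_13(107653/3) = 3. Step 2 — apply |x|_p = p^{-v_p(x)} = 13^{-3} = 1/2197.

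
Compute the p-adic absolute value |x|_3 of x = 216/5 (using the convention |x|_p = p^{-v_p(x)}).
|216/5|_3 = 1/27

Step 1 — compute v_3(x) by factoring powers of 3 out of the numerator and denominator: v_3(216/5) = 3. Step 2 — apply |x|_p = p^{-v_p(x)} = 3^{-3} = 1/27.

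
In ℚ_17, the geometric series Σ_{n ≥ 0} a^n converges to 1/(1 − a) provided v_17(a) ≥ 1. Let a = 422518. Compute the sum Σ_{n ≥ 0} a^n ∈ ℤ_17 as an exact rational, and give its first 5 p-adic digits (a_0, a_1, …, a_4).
Σ a^n = 1/(1 − a) = -1/422517;  first 5 digits = (1, 0, 0, 1, 5)

v_17(a) = 3 ≥ 1, so the series converges in ℤ_17 to 1/(1 − a) = 1/(1 − 422518) = -1/422517. Expand this rational in ℤ_17: compute digits iteratively via d_i = x_i mod 17, x_{i+1} = (x_i − d_i)/17. The first 5 digits are (1, 0, 0, 1, 5).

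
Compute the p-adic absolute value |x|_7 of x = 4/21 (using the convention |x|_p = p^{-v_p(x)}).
|4/21|_7 = 7

Step 1 — compute v_7(x) by factoring powers of 7 out of the numerator and denominator: v_7(4/21) = -1. Step 2 — apply |x|_p = p^{-v_p(x)} = 7^{1} = 7.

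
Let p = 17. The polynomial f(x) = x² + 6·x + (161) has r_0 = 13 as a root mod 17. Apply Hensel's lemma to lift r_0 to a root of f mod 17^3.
r_2 = 4841 (mod 4913)

Hensel: r_{i+1} = r_i − f(r_i)·(f′(r_i))^{-1} mod 17^{i+2}, f′(x) = 2x + 6. Iterate:
  r_0 = 13 (mod 17)
  r_1 = 217 (mod 289)
  r_2 = 4841 (mod 4913)
Final: r = 4841 satisfies f(r) ≡ 0 mod 17^3.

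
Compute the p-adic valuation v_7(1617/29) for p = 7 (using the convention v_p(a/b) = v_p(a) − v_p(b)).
v_7(1617/29) = 2

Factor powers of 7 from the numerator and denominator of the reduced fraction: 1617 = 7^2 · 33 and 29 = 7^0 · 29. Apply v_p(a/b) = v_p(a) − v_p(b): v_7(1617/29) = 2 − 0 = 2.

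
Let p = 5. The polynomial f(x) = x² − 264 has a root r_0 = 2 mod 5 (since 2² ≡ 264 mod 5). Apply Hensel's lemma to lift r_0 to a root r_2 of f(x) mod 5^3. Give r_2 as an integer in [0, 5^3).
r_2 = 42 (mod 125)

Hensel's recurrence: r_{i+1} = r_i − f(r_i)·(f′(r_i))^{-1} mod 5^{i+2}, with f′(x) = 2x. Iterate:
  r_0 = 2 (mod 5)
  r_1 = 17 (mod 25)
  r_2 = 42 (mod 125)
Final: r_2 = 42, and one checks f(r_2) ≡ 0 mod 5^3.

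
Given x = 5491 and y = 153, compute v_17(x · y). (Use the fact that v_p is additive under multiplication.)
v_17(840123) = 3

v_p(x) = 2 (factor: 5491 = 17^2 · 19); v_p(y) = 1 (factor: 153 = 17^1 · 9). Additivity: v_p(xy) = v_p(x) + v_p(y) = 2 + 1 = 3. (Direct check: xy = 840123 = 17^3 · (171).)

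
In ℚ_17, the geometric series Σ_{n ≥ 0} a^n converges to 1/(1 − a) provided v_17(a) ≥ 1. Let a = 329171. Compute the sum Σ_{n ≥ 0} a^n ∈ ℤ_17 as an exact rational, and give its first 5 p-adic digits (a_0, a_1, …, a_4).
Σ a^n = 1/(1 − a) = -1/329170;  first 5 digits = (1, 0, 0, 16, 3)

v_17(a) = 3 ≥ 1, so the series converges in ℤ_17 to 1/(1 − a) = 1/(1 − 329171) = -1/329170. Expand this rational in ℤ_17: compute digits iteratively via d_i = x_i mod 17, x_{i+1} = (x_i − d_i)/17. The first 5 digits are (1, 0, 0, 16, 3).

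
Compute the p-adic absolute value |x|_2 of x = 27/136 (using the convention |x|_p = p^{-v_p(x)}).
|27/136|_2 = 8

Step 1 — compute v_2(x) by factoring powers of 2 out of the numerator and denominator: v_2(27/136) = -3. Step 2 — apply |x|_p = p^{-v_p(x)} = 2^{3} = 8.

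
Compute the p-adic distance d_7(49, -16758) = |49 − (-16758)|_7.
d_7(49, -16758) = 1/16807

Step 1 — x − y = 49 − (-16758) = 16807. Step 2 — v_7(16807) = 5 (factor: 16807 = (7^5 · 1); the sign does not affect v_p). Step 3 — |x − y|_7 = 7^{-5} = 1/16807.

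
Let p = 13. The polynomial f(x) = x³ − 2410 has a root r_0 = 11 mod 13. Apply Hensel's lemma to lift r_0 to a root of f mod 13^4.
r_3 = 20226 (mod 28561)

Hensel: r_{i+1} = r_i − f(r_i)/f′(r_i) mod 13^{i+2}, where f′(x) = 3x². Iterate:
  r_0 = 11 (mod 13)
  r_1 = 115 (mod 169)
  r_2 = 453 (mod 2197)
  r_3 = 20226 (mod 28561)
Final: r = 20226 with f(r) ≡ 0 mod 13^4.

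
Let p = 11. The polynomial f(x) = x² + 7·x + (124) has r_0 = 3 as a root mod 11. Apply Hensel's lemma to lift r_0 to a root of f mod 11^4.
r_3 = 13357 (mod 14641)

Hensel: r_{i+1} = r_i − f(r_i)·(f′(r_i))^{-1} mod 11^{i+2}, f′(x) = 2x + 7. Iterate:
  r_0 = 3 (mod 11)
  r_1 = 47 (mod 121)
  r_2 = 47 (mod 1331)
  r_3 = 13357 (mod 14641)
Final: r = 13357 satisfies f(r) ≡ 0 mod 11^4.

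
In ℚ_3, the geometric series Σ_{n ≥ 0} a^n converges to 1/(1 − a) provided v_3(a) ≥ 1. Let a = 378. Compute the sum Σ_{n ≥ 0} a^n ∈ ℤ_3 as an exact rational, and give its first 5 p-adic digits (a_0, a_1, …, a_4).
Σ a^n = 1/(1 − a) = -1/377;  first 5 digits = (1, 0, 0, 2, 1)

v_3(a) = 3 ≥ 1, so the series converges in ℤ_3 to 1/(1 − a) = 1/(1 − 378) = -1/377. Expand this rational in ℤ_3: compute digits iteratively via d_i = x_i mod 3, x_{i+1} = (x_i − d_i)/3. The first 5 digits are (1, 0, 0, 2, 1).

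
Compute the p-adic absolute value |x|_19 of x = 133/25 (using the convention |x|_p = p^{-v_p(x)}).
|133/25|_19 = 1/19

Step 1 — compute v_19(x) by factoring powers of 19 out of the numerator and denominator: v_19(133/25) = 1. Step 2 — apply |x|_p = p^{-v_p(x)} = 19^{-1} = 1/19.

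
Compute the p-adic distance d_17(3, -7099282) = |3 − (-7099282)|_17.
d_17(3, -7099282) = 1/1419857

Step 1 — x − y = 3 − (-7099282) = 7099285. Step 2 — v_17(7099285) = 5 (factor: 7099285 = (17^5 · 5); the sign does not affect v_p). Step 3 — |x − y|_17 = 17^{-5} = 1/1419857.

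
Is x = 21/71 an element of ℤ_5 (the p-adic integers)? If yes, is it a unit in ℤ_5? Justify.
x ∈ ℤ_5^× (unit); v_5(x) = 0

ℤ_5 = {x ∈ ℚ_5 : v_5(x) ≥ 0} and ℤ_5^× = {x ∈ ℤ_5 : v_5(x) = 0}. Here v_5(21/71) = v_5(num) − v_5(den) = 0; compare against these criteria.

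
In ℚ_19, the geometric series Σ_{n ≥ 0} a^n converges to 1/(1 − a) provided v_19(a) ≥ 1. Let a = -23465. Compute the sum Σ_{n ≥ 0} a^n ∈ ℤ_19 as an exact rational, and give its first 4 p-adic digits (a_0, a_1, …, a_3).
Σ a^n = 1/(1 − a) = 1/23466;  first 4 digits = (1, 0, 11, 15)

v_19(a) = 2 ≥ 1, so the series converges in ℤ_19 to 1/(1 − a) = 1/(1 − (-23465)) = 1/23466. Expand this rational in ℤ_19: compute digits iteratively via d_i = x_i mod 19, x_{i+1} = (x_i − d_i)/19. The first 4 digits are (1, 0, 11, 15).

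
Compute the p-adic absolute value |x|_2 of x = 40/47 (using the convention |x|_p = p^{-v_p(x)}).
|40/47|_2 = 1/8

Step 1 — compute v_2(x) by factoring powers of 2 out of the numerator and denominator: v_2(40/47) = 3. Step 2 — apply |x|_p = p^{-v_p(x)} = 2^{-3} = 1/8.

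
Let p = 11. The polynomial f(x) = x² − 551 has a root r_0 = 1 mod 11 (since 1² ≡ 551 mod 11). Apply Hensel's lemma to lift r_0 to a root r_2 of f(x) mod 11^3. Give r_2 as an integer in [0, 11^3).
r_2 = 397 (mod 1331)

Hensel's recurrence: r_{i+1} = r_i − f(r_i)·(f′(r_i))^{-1} mod 11^{i+2}, with f′(x) = 2x. Iterate:
  r_0 = 1 (mod 11)
  r_1 = 34 (mod 121)
  r_2 = 397 (mod 1331)
Final: r_2 = 397, and one checks f(r_2) ≡ 0 mod 11^3.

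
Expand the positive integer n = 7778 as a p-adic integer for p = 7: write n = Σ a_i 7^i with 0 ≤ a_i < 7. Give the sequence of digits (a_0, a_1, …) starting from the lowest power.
(a_0, a_1, …) = (1, 5, 4, 1, 3)

Repeated division by 7 gives the digits low-to-high: 7778 = 1 + 5·7^1 + 4·7^2 + 1·7^3 + 3·7^4. Digit sequence: (1, 5, 4, 1, 3).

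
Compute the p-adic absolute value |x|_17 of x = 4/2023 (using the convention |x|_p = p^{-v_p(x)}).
|4/2023|_17 = 289

Step 1 — compute v_17(x) by factoring powers of 17 out of the numerator and denominator: v_17(4/2023) = -2. Step 2 — apply |x|_p = p^{-v_p(x)} = 17^{2} = 289.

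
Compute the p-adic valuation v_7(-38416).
v_7(-38416) = 4

v_7(n) is the largest exponent k such that 7^k divides n. Factor out: -38416 = -7^4 · 16. (Sign doesn't affect v_p.) So v_7(-38416) = 4.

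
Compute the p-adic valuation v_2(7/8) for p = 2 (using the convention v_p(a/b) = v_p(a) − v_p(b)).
v_2(7/8) = -3

Factor powers of 2 from the numerator and denominator of the reduced fraction: 7 = 2^0 · 7 and 8 = 2^3 · 1. Apply v_p(a/b) = v_p(a) − v_p(b): v_2(7/8) = 0 − 3 = -3.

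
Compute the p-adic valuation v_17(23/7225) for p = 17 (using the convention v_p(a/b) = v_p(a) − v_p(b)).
v_17(23/7225) = -2

Factor powers of 17 from the numerator and denominator of the reduced fraction: 23 = 17^0 · 23 and 7225 = 17^2 · 25. Apply v_p(a/b) = v_p(a) − v_p(b): v_17(23/7225) = 0 − 2 = -2.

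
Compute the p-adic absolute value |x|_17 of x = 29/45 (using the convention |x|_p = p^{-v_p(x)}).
|29/45|_17 = 1

Step 1 — compute v_17(x) by factoring powers of 17 out of the numerator and denominator: v_17(29/45) = 0. Step 2 — apply |x|_p = p^{-v_p(x)} = 17^{0} = 1.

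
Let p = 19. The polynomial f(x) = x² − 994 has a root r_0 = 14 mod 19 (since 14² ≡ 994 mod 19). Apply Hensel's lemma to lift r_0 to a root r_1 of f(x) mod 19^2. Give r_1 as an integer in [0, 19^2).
r_1 = 223 (mod 361)

Hensel's recurrence: r_{i+1} = r_i − f(r_i)·(f′(r_i))^{-1} mod 19^{i+2}, with f′(x) = 2x. Iterate:
  r_0 = 14 (mod 19)
  r_1 = 223 (mod 361)
Final: r_1 = 223, and one checks f(r_1) ≡ 0 mod 19^2.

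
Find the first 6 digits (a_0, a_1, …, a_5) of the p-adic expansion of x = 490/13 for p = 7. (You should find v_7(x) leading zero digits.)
(a_0, …, a_5) = (0, 0, 4, 6, 5, 4)

v_7(490/13) = 2, so a_0 = ... = a_1 = 0. Factor out: x = 7^2 · u with u = 10/13 a unit in ℤ_7. Expand u iteratively via a_{v+i} = u_i mod 7, u_{i+1} = (u_i − a_{v+i})/7:
  u_0 = 10/13;  a_2 = 4;  u_1 = (u_0 − 4)/7 = -6/13
  u_1 = -6/13;  a_3 = 6;  u_2 = (u_1 − 6)/7 = -12/13
  u_2 = -12/13;  a_4 = 5;  u_3 = (u_2 − 5)/7 = -11/13
  u_3 = -11/13;  a_5 = 4;  u_4 = (u_3 − 4)/7 = -9/13
Digits: (0, 0, 4, 6, 5, 4).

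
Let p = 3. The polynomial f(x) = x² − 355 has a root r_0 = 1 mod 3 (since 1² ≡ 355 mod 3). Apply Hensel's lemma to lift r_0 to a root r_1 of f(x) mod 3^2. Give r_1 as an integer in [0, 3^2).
r_1 = 7 (mod 9)

Hensel's recurrence: r_{i+1} = r_i − f(r_i)·(f′(r_i))^{-1} mod 3^{i+2}, with f′(x) = 2x. Iterate:
  r_0 = 1 (mod 3)
  r_1 = 7 (mod 9)
Final: r_1 = 7, and one checks f(r_1) ≡ 0 mod 3^2.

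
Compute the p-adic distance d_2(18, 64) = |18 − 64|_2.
d_2(18, 64) = 1/2

Step 1 — x − y = 18 − 64 = -46. Step 2 — v_2(-46) = 1 (factor: -46 = −(2^1 · 23); the sign does not affect v_p). Step 3 — |x − y|_2 = 2^{-1} = 1/2.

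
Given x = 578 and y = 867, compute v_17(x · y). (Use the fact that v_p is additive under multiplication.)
v_17(501126) = 4

v_p(x) = 2 (factor: 578 = 17^2 · 2); v_p(y) = 2 (factor: 867 = 17^2 · 3). Additivity: v_p(xy) = v_p(x) + v_p(y) = 2 + 2 = 4. (Direct check: xy = 501126 = 17^4 · (6).)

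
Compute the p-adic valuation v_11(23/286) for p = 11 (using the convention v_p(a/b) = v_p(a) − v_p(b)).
v_11(23/286) = -1

Factor powers of 11 from the numerator and denominator of the reduced fraction: 23 = 11^0 · 23 and 286 = 11^1 · 26. Apply v_p(a/b) = v_p(a) − v_p(b): v_11(23/286) = 0 − 1 = -1.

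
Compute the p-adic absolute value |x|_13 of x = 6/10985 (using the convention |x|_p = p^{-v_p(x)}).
|6/10985|_13 = 2197

Step 1 — compute v_13(x) by factoring powers of 13 out of the numerator and denominator: v_13(6/10985) = -3. Step 2 — apply |x|_p = p^{-v_p(x)} = 13^{3} = 2197.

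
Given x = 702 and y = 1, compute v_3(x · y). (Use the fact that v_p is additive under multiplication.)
v_3(702) = 3

v_p(x) = 3 (factor: 702 = 3^3 · 26); v_p(y) = 0 (factor: 1 = 3^0 · 1). Additivity: v_p(xy) = v_p(x) + v_p(y) = 3 + 0 = 3. (Direct check: xy = 702 = 3^3 · (26).)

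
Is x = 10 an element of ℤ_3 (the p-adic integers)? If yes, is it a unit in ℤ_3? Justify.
x ∈ ℤ_3^× (unit); v_3(x) = 0

ℤ_3 = {x ∈ ℚ_3 : v_3(x) ≥ 0} and ℤ_3^× = {x ∈ ℤ_3 : v_3(x) = 0}. Here v_3(10) = v_3(num) − v_3(den) = 0; compare against these criteria.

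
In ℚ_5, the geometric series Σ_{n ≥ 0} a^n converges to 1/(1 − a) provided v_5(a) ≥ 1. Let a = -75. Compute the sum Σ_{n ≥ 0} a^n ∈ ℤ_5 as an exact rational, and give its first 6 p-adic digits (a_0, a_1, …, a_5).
Σ a^n = 1/(1 − a) = 1/76;  first 6 digits = (1, 0, 2, 4, 3, 1)

v_5(a) = 2 ≥ 1, so the series converges in ℤ_5 to 1/(1 − a) = 1/(1 − (-75)) = 1/76. Expand this rational in ℤ_5: compute digits iteratively via d_i = x_i mod 5, x_{i+1} = (x_i − d_i)/5. The first 6 digits are (1, 0, 2, 4, 3, 1).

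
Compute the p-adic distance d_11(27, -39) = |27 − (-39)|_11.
d_11(27, -39) = 1/11

Step 1 — x − y = 27 − (-39) = 66. Step 2 — v_11(66) = 1 (factor: 66 = (11^1 · 6); the sign does not affect v_p). Step 3 — |x − y|_11 = 11^{-1} = 1/11.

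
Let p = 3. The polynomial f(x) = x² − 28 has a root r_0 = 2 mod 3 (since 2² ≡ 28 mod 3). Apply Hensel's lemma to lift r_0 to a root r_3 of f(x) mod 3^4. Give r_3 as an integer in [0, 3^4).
r_3 = 26 (mod 81)

Hensel's recurrence: r_{i+1} = r_i − f(r_i)·(f′(r_i))^{-1} mod 3^{i+2}, with f′(x) = 2x. Iterate:
  r_0 = 2 (mod 3)
  r_1 = 8 (mod 9)
  r_2 = 26 (mod 27)
  r_3 = 26 (mod 81)
Final: r_3 = 26, and one checks f(r_3) ≡ 0 mod 3^4.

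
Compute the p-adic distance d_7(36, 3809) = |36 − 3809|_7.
d_7(36, 3809) = 1/343

Step 1 — x − y = 36 − 3809 = -3773. Step 2 — v_7(-3773) = 3 (factor: -3773 = −(7^3 · 11); the sign does not affect v_p). Step 3 — |x − y|_7 = 7^{-3} = 1/343.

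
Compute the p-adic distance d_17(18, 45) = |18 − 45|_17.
d_17(18, 45) = 1

Step 1 — x − y = 18 − 45 = -27. Step 2 — v_17(-27) = 0 (factor: -27 = −(17^0 · 27); the sign does not affect v_p). Step 3 — |x − y|_17 = 17^{0} = 1.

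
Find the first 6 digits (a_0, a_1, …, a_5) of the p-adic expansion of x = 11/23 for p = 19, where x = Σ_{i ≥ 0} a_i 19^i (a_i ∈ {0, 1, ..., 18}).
(a_0, …, a_5) = (17, 14, 5, 3, 18, 4)

v_19(11/23) = 0 (numerator and denominator both coprime to 19), so x ∈ ℤ_19^×. Compute digits iteratively via a_i = x_i mod 19, x_{i+1} = (x_i − a_i)/19, with x_0 = x:
  x_0 = 11/23;  a_0 = 17;  x_1 = (x_0 − 17)/19 = -20/23
  x_1 = -20/23;  a_1 = 14;  x_2 = (x_1 − 14)/19 = -18/23
  x_2 = -18/23;  a_2 = 5;  x_3 = (x_2 − 5)/19 = -7/23
  x_3 = -7/23;  a_3 = 3;  x_4 = (x_3 − 3)/19 = -4/23
  x_4 = -4/23;  a_4 = 18;  x_5 = (x_4 − 18)/19 = -22/23
  x_5 = -22/23;  a_5 = 4;  x_6 = (x_5 − 4)/19 = -6/23
Digits: (17, 14, 5, 3, 18, 4).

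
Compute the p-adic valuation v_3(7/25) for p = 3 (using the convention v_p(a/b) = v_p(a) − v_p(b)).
v_3(7/25) = 0

Factor powers of 3 from the numerator and denominator of the reduced fraction: 7 = 3^0 · 7 and 25 = 3^0 · 25. Apply v_p(a/b) = v_p(a) − v_p(b): v_3(7/25) = 0 − 0 = 0.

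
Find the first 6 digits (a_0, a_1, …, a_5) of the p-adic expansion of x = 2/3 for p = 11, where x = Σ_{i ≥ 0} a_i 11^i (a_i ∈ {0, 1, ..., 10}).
(a_0, …, a_5) = (8, 3, 7, 3, 7, 3)

v_11(2/3) = 0 (numerator and denominator both coprime to 11), so x ∈ ℤ_11^×. Compute digits iteratively via a_i = x_i mod 11, x_{i+1} = (x_i − a_i)/11, with x_0 = x:
  x_0 = 2/3;  a_0 = 8;  x_1 = (x_0 − 8)/11 = -2/3
  x_1 = -2/3;  a_1 = 3;  x_2 = (x_1 − 3)/11 = -1/3
  x_2 = -1/3;  a_2 = 7;  x_3 = (x_2 − 7)/11 = -2/3
  x_3 = -2/3;  a_3 = 3;  x_4 = (x_3 − 3)/11 = -1/3
  x_4 = -1/3;  a_4 = 7;  x_5 = (x_4 − 7)/11 = -2/3
  x_5 = -2/3;  a_5 = 3;  x_6 = (x_5 − 3)/11 = -1/3
Digits: (8, 3, 7, 3, 7, 3).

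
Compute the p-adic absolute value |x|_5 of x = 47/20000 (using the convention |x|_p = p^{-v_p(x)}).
|47/20000|_5 = 625

Step 1 — compute v_5(x) by factoring powers of 5 out of the numerator and denominator: v_5(47/20000) = -4. Step 2 — apply |x|_p = p^{-v_p(x)} = 5^{4} = 625.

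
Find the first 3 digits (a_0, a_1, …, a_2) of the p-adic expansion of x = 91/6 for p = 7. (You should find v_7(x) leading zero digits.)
(a_0, …, a_2) = (0, 1, 6)

v_7(91/6) = 1, so a_0 = ... = a_0 = 0. Factor out: x = 7^1 · u with u = 13/6 a unit in ℤ_7. Expand u iteratively via a_{v+i} = u_i mod 7, u_{i+1} = (u_i − a_{v+i})/7:
  u_0 = 13/6;  a_1 = 1;  u_1 = (u_0 − 1)/7 = 1/6
  u_1 = 1/6;  a_2 = 6;  u_2 = (u_1 − 6)/7 = -5/6
Digits: (0, 1, 6).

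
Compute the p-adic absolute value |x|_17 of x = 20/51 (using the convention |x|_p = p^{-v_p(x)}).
|20/51|_17 = 17

Step 1 — compute v_17(x) by factoring powers of 17 out of the numerator and denominator: v_17(20/51) = -1. Step 2 — apply |x|_p = p^{-v_p(x)} = 17^{1} = 17.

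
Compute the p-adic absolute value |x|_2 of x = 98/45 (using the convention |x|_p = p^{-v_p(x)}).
|98/45|_2 = 1/2

Step 1 — compute v_2(x) by factoring powers of 2 out of the numerator and denominator: v_2(98/45) = 1. Step 2 — apply |x|_p = p^{-v_p(x)} = 2^{-1} = 1/2.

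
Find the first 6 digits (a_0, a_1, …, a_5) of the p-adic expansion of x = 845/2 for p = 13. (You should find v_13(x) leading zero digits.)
(a_0, …, a_5) = (0, 0, 9, 6, 6, 6)

v_13(845/2) = 2, so a_0 = ... = a_1 = 0. Factor out: x = 13^2 · u with u = 5/2 a unit in ℤ_13. Expand u iteratively via a_{v+i} = u_i mod 13, u_{i+1} = (u_i − a_{v+i})/13:
  u_0 = 5/2;  a_2 = 9;  u_1 = (u_0 − 9)/13 = -1/2
  u_1 = -1/2;  a_3 = 6;  u_2 = (u_1 − 6)/13 = -1/2
  u_2 = -1/2;  a_4 = 6;  u_3 = (u_2 − 6)/13 = -1/2
  u_3 = -1/2;  a_5 = 6;  u_4 = (u_3 − 6)/13 = -1/2
Digits: (0, 0, 9, 6, 6, 6).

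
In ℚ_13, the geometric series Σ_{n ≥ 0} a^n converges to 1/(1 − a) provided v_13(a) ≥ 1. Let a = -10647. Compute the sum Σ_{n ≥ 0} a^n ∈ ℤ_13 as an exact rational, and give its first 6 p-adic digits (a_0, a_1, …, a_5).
Σ a^n = 1/(1 − a) = 1/10648;  first 6 digits = (1, 0, 2, 8, 3, 6)

v_13(a) = 2 ≥ 1, so the series converges in ℤ_13 to 1/(1 − a) = 1/(1 − (-10647)) = 1/10648. Expand this rational in ℤ_13: compute digits iteratively via d_i = x_i mod 13, x_{i+1} = (x_i − d_i)/13. The first 6 digits are (1, 0, 2, 8, 3, 6).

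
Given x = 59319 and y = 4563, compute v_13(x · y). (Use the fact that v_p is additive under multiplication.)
v_13(270672597) = 5

v_p(x) = 3 (factor: 59319 = 13^3 · 27); v_p(y) = 2 (factor: 4563 = 13^2 · 27). Additivity: v_p(xy) = v_p(x) + v_p(y) = 3 + 2 = 5. (Direct check: xy = 270672597 = 13^5 · (729).)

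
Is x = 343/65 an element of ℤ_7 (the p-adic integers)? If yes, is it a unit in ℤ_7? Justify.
x ∈ ℤ_7 but not a unit; v_7(x) = 3 > 0

ℤ_7 = {x ∈ ℚ_7 : v_7(x) ≥ 0} and ℤ_7^× = {x ∈ ℤ_7 : v_7(x) = 0}. Here v_7(343/65) = v_7(num) − v_7(den) = 3; compare against these criteria.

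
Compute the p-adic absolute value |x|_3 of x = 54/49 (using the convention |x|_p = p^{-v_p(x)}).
|54/49|_3 = 1/27

Step 1 — compute v_3(x) by factoring powers of 3 out of the numerator and denominator: v_3(54/49) = 3. Step 2 — apply |x|_p = p^{-v_p(x)} = 3^{-3} = 1/27.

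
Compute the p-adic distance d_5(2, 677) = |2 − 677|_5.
d_5(2, 677) = 1/25

Step 1 — x − y = 2 − 677 = -675. Step 2 — v_5(-675) = 2 (factor: -675 = −(5^2 · 27); the sign does not affect v_p). Step 3 — |x − y|_5 = 5^{-2} = 1/25.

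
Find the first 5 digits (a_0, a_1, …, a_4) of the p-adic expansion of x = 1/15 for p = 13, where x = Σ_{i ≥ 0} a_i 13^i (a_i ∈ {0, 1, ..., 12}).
(a_0, …, a_4) = (7, 9, 1, 12, 6)

v_13(1/15) = 0 (numerator and denominator both coprime to 13), so x ∈ ℤ_13^×. Compute digits iteratively via a_i = x_i mod 13, x_{i+1} = (x_i − a_i)/13, with x_0 = x:
  x_0 = 1/15;  a_0 = 7;  x_1 = (x_0 − 7)/13 = -8/15
  x_1 = -8/15;  a_1 = 9;  x_2 = (x_1 − 9)/13 = -11/15
  x_2 = -11/15;  a_2 = 1;  x_3 = (x_2 − 1)/13 = -2/15
  x_3 = -2/15;  a_3 = 12;  x_4 = (x_3 − 12)/13 = -14/15
  x_4 = -14/15;  a_4 = 6;  x_5 = (x_4 − 6)/13 = -8/15
Digits: (7, 9, 1, 12, 6).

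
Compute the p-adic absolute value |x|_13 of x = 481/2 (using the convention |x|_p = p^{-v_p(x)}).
|481/2|_13 = 1/13

Step 1 — compute v_13(x) by factoring powers of 13 out of the numerator and denominator: v_13(481/2) = 1. Step 2 — apply |x|_p = p^{-v_p(x)} = 13^{-1} = 1/13.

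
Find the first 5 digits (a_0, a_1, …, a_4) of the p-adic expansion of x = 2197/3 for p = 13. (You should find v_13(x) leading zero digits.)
(a_0, …, a_4) = (0, 0, 0, 9, 8)

v_13(2197/3) = 3, so a_0 = ... = a_2 = 0. Factor out: x = 13^3 · u with u = 1/3 a unit in ℤ_13. Expand u iteratively via a_{v+i} = u_i mod 13, u_{i+1} = (u_i − a_{v+i})/13:
  u_0 = 1/3;  a_3 = 9;  u_1 = (u_0 − 9)/13 = -2/3
  u_1 = -2/3;  a_4 = 8;  u_2 = (u_1 − 8)/13 = -2/3
Digits: (0, 0, 0, 9, 8).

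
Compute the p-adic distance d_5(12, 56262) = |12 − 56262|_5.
d_5(12, 56262) = 1/3125

Step 1 — x − y = 12 − 56262 = -56250. Step 2 — v_5(-56250) = 5 (factor: -56250 = −(5^5 · 18); the sign does not affect v_p). Step 3 — |x − y|_5 = 5^{-5} = 1/3125.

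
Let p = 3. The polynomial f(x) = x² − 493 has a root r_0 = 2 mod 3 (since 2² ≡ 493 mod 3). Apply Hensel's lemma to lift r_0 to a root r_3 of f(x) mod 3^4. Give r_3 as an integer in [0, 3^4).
r_3 = 68 (mod 81)

Hensel's recurrence: r_{i+1} = r_i − f(r_i)·(f′(r_i))^{-1} mod 3^{i+2}, with f′(x) = 2x. Iterate:
  r_0 = 2 (mod 3)
  r_1 = 5 (mod 9)
  r_2 = 14 (mod 27)
  r_3 = 68 (mod 81)
Final: r_3 = 68, and one checks f(r_3) ≡ 0 mod 3^4.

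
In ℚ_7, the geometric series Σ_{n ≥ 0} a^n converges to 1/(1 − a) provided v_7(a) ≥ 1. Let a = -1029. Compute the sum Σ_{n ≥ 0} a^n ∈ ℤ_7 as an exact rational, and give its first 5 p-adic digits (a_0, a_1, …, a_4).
Σ a^n = 1/(1 − a) = 1/1030;  first 5 digits = (1, 0, 0, 4, 6)

v_7(a) = 3 ≥ 1, so the series converges in ℤ_7 to 1/(1 − a) = 1/(1 − (-1029)) = 1/1030. Expand this rational in ℤ_7: compute digits iteratively via d_i = x_i mod 7, x_{i+1} = (x_i − d_i)/7. The first 5 digits are (1, 0, 0, 4, 6).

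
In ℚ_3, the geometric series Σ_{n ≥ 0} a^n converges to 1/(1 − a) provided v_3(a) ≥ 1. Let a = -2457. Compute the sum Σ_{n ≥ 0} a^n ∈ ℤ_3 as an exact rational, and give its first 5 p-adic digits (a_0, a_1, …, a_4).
Σ a^n = 1/(1 − a) = 1/2458;  first 5 digits = (1, 0, 0, 2, 2)

v_3(a) = 3 ≥ 1, so the series converges in ℤ_3 to 1/(1 − a) = 1/(1 − (-2457)) = 1/2458. Expand this rational in ℤ_3: compute digits iteratively via d_i = x_i mod 3, x_{i+1} = (x_i − d_i)/3. The first 5 digits are (1, 0, 0, 2, 2).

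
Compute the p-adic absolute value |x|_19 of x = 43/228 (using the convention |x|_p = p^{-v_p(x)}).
|43/228|_19 = 19

Step 1 — compute v_19(x) by factoring powers of 19 out of the numerator and denominator: v_19(43/228) = -1. Step 2 — apply |x|_p = p^{-v_p(x)} = 19^{1} = 19.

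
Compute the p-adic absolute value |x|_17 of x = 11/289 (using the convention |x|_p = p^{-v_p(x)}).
|11/289|_17 = 289

Step 1 — compute v_17(x) by factoring powers of 17 out of the numerator and denominator: v_17(11/289) = -2. Step 2 — apply |x|_p = p^{-v_p(x)} = 17^{2} = 289.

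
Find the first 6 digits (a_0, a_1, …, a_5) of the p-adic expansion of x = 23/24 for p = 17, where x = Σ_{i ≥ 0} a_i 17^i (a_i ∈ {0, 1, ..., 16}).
(a_0, …, a_5) = (13, 0, 12, 0, 12, 0)

v_17(23/24) = 0 (numerator and denominator both coprime to 17), so x ∈ ℤ_17^×. Compute digits iteratively via a_i = x_i mod 17, x_{i+1} = (x_i − a_i)/17, with x_0 = x:
  x_0 = 23/24;  a_0 = 13;  x_1 = (x_0 − 13)/17 = -17/24
  x_1 = -17/24;  a_1 = 0;  x_2 = (x_1 − 0)/17 = -1/24
  x_2 = -1/24;  a_2 = 12;  x_3 = (x_2 − 12)/17 = -17/24
  x_3 = -17/24;  a_3 = 0;  x_4 = (x_3 − 0)/17 = -1/24
  x_4 = -1/24;  a_4 = 12;  x_5 = (x_4 − 12)/17 = -17/24
  x_5 = -17/24;  a_5 = 0;  x_6 = (x_5 − 0)/17 = -1/24
Digits: (13, 0, 12, 0, 12, 0).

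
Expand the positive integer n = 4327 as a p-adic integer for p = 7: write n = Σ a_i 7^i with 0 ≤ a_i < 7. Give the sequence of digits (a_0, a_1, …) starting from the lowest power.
(a_0, a_1, …) = (1, 2, 4, 5, 1)

Repeated division by 7 gives the digits low-to-high: 4327 = 1 + 2·7^1 + 4·7^2 + 5·7^3 + 1·7^4. Digit sequence: (1, 2, 4, 5, 1).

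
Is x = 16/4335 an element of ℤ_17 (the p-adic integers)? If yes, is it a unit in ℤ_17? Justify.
x ∉ ℤ_17 (v_17(x) = -2 < 0)

ℤ_17 = {x ∈ ℚ_17 : v_17(x) ≥ 0} and ℤ_17^× = {x ∈ ℤ_17 : v_17(x) = 0}. Here v_17(16/4335) = v_17(num) − v_17(den) = -2; compare against these criteria.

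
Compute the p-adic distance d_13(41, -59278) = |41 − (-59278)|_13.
d_13(41, -59278) = 1/2197

Step 1 — x − y = 41 − (-59278) = 59319. Step 2 — v_13(59319) = 3 (factor: 59319 = (13^3 · 27); the sign does not affect v_p). Step 3 — |x − y|_13 = 13^{-3} = 1/2197.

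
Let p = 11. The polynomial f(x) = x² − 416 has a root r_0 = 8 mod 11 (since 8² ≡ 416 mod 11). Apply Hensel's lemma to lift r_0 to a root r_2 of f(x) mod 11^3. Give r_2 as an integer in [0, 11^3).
r_2 = 998 (mod 1331)

Hensel's recurrence: r_{i+1} = r_i − f(r_i)·(f′(r_i))^{-1} mod 11^{i+2}, with f′(x) = 2x. Iterate:
  r_0 = 8 (mod 11)
  r_1 = 30 (mod 121)
  r_2 = 998 (mod 1331)
Final: r_2 = 998, and one checks f(r_2) ≡ 0 mod 11^3.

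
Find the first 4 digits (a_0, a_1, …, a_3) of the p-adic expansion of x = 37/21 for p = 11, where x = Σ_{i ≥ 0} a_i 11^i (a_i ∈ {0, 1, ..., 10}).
(a_0, …, a_3) = (7, 10, 9, 8)

v_11(37/21) = 0 (numerator and denominator both coprime to 11), so x ∈ ℤ_11^×. Compute digits iteratively via a_i = x_i mod 11, x_{i+1} = (x_i − a_i)/11, with x_0 = x:
  x_0 = 37/21;  a_0 = 7;  x_1 = (x_0 − 7)/11 = -10/21
  x_1 = -10/21;  a_1 = 10;  x_2 = (x_1 − 10)/11 = -20/21
  x_2 = -20/21;  a_2 = 9;  x_3 = (x_2 − 9)/11 = -19/21
  x_3 = -19/21;  a_3 = 8;  x_4 = (x_3 − 8)/11 = -17/21
Digits: (7, 10, 9, 8).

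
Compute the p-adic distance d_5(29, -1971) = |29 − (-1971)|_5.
d_5(29, -1971) = 1/125

Step 1 — x − y = 29 − (-1971) = 2000. Step 2 — v_5(2000) = 3 (factor: 2000 = (5^3 · 16); the sign does not affect v_p). Step 3 — |x − y|_5 = 5^{-3} = 1/125.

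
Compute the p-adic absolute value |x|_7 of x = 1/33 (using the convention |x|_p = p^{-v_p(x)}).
|1/33|_7 = 1

Step 1 — compute v_7(x) by factoring powers of 7 out of the numerator and denominator: v_7(1/33) = 0. Step 2 — apply |x|_p = p^{-v_p(x)} = 7^{0} = 1.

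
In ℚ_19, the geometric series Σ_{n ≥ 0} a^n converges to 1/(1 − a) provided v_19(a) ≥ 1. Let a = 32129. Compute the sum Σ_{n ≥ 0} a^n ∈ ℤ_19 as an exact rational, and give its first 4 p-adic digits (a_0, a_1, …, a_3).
Σ a^n = 1/(1 − a) = -1/32128;  first 4 digits = (1, 0, 13, 4)

v_19(a) = 2 ≥ 1, so the series converges in ℤ_19 to 1/(1 − a) = 1/(1 − 32129) = -1/32128. Expand this rational in ℤ_19: compute digits iteratively via d_i = x_i mod 19, x_{i+1} = (x_i − d_i)/19. The first 4 digits are (1, 0, 13, 4).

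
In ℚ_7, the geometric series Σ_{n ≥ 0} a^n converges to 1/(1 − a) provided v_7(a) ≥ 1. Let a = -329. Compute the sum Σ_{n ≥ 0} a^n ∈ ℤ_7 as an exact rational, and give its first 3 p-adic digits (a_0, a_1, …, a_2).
Σ a^n = 1/(1 − a) = 1/330;  first 3 digits = (1, 2, 4)

v_7(a) = 1 ≥ 1, so the series converges in ℤ_7 to 1/(1 − a) = 1/(1 − (-329)) = 1/330. Expand this rational in ℤ_7: compute digits iteratively via d_i = x_i mod 7, x_{i+1} = (x_i − d_i)/7. The first 3 digits are (1, 2, 4).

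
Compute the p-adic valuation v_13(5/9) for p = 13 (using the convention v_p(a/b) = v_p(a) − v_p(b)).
v_13(5/9) = 0

Factor powers of 13 from the numerator and denominator of the reduced fraction: 5 = 13^0 · 5 and 9 = 13^0 · 9. Apply v_p(a/b) = v_p(a) − v_p(b): v_13(5/9) = 0 − 0 = 0.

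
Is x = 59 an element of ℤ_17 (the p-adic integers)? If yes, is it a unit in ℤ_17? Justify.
x ∈ ℤ_17^× (unit); v_17(x) = 0

ℤ_17 = {x ∈ ℚ_17 : v_17(x) ≥ 0} and ℤ_17^× = {x ∈ ℤ_17 : v_17(x) = 0}. Here v_17(59) = v_17(num) − v_17(den) = 0; compare against these criteria.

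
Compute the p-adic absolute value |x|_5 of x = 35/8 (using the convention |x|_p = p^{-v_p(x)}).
|35/8|_5 = 1/5

Step 1 — compute v_5(x) by factoring powers of 5 out of the numerator and denominator: v_5(35/8) = 1. Step 2 — apply |x|_p = p^{-v_p(x)} = 5^{-1} = 1/5.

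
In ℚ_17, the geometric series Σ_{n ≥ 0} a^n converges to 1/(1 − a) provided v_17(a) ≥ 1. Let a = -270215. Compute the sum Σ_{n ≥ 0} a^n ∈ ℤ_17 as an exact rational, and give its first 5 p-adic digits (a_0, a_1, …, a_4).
Σ a^n = 1/(1 − a) = 1/270216;  first 5 digits = (1, 0, 0, 13, 13)

v_17(a) = 3 ≥ 1, so the series converges in ℤ_17 to 1/(1 − a) = 1/(1 − (-270215)) = 1/270216. Expand this rational in ℤ_17: compute digits iteratively via d_i = x_i mod 17, x_{i+1} = (x_i − d_i)/17. The first 5 digits are (1, 0, 0, 13, 13).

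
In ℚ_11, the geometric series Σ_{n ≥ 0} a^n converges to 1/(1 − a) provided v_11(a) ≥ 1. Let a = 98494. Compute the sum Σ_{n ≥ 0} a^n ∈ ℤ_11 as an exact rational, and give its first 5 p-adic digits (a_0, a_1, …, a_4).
Σ a^n = 1/(1 − a) = -1/98493;  first 5 digits = (1, 0, 0, 8, 6)

v_11(a) = 3 ≥ 1, so the series converges in ℤ_11 to 1/(1 − a) = 1/(1 − 98494) = -1/98493. Expand this rational in ℤ_11: compute digits iteratively via d_i = x_i mod 11, x_{i+1} = (x_i − d_i)/11. The first 5 digits are (1, 0, 0, 8, 6).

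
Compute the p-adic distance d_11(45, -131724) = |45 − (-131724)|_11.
d_11(45, -131724) = 1/14641

Step 1 — x − y = 45 − (-131724) = 131769. Step 2 — v_11(131769) = 4 (factor: 131769 = (11^4 · 9); the sign does not affect v_p). Step 3 — |x − y|_11 = 11^{-4} = 1/14641.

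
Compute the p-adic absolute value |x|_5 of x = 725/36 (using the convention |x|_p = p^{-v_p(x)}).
|725/36|_5 = 1/25

Step 1 — compute v_5(x) by factoring powers of 5 out of the numerator and denominator: v_5(725/36) = 2. Step 2 — apply |x|_p = p^{-v_p(x)} = 5^{-2} = 1/25.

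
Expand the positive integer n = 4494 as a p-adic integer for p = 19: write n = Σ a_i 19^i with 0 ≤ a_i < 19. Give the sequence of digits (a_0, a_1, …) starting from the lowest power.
(a_0, a_1, …) = (10, 8, 12)

Repeated division by 19 gives the digits low-to-high: 4494 = 10 + 8·19^1 + 12·19^2. Digit sequence: (10, 8, 12).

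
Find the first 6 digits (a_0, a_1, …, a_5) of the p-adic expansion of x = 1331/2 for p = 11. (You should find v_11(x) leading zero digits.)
(a_0, …, a_5) = (0, 0, 0, 6, 5, 5)

v_11(1331/2) = 3, so a_0 = ... = a_2 = 0. Factor out: x = 11^3 · u with u = 1/2 a unit in ℤ_11. Expand u iteratively via a_{v+i} = u_i mod 11, u_{i+1} = (u_i − a_{v+i})/11:
  u_0 = 1/2;  a_3 = 6;  u_1 = (u_0 − 6)/11 = -1/2
  u_1 = -1/2;  a_4 = 5;  u_2 = (u_1 − 5)/11 = -1/2
  u_2 = -1/2;  a_5 = 5;  u_3 = (u_2 − 5)/11 = -1/2
Digits: (0, 0, 0, 6, 5, 5).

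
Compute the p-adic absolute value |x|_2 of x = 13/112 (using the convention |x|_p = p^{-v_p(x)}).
|13/112|_2 = 16

Step 1 — compute v_2(x) by factoring powers of 2 out of the numerator and denominator: v_2(13/112) = -4. Step 2 — apply |x|_p = p^{-v_p(x)} = 2^{4} = 16.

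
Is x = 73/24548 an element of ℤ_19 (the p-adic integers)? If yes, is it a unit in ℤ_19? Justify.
x ∉ ℤ_19 (v_19(x) = -2 < 0)

ℤ_19 = {x ∈ ℚ_19 : v_19(x) ≥ 0} and ℤ_19^× = {x ∈ ℤ_19 : v_19(x) = 0}. Here v_19(73/24548) = v_19(num) − v_19(den) = -2; compare against these criteria.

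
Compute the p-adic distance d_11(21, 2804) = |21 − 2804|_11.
d_11(21, 2804) = 1/121

Step 1 — x − y = 21 − 2804 = -2783. Step 2 — v_11(-2783) = 2 (factor: -2783 = −(11^2 · 23); the sign does not affect v_p). Step 3 — |x − y|_11 = 11^{-2} = 1/121.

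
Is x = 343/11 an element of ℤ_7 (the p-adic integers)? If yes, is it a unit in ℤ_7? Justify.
x ∈ ℤ_7 but not a unit; v_7(x) = 3 > 0

ℤ_7 = {x ∈ ℚ_7 : v_7(x) ≥ 0} and ℤ_7^× = {x ∈ ℤ_7 : v_7(x) = 0}. Here v_7(343/11) = v_7(num) − v_7(den) = 3; compare against these criteria.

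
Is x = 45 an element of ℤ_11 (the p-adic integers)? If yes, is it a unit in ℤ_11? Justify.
x ∈ ℤ_11^× (unit); v_11(x) = 0

ℤ_11 = {x ∈ ℚ_11 : v_11(x) ≥ 0} and ℤ_11^× = {x ∈ ℤ_11 : v_11(x) = 0}. Here v_11(45) = v_11(num) − v_11(den) = 0; compare against these criteria.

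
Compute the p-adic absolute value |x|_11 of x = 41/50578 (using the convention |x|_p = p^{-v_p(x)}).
|41/50578|_11 = 1331

Step 1 — compute v_11(x) by factoring powers of 11 out of the numerator and denominator: v_11(41/50578) = -3. Step 2 — apply |x|_p = p^{-v_p(x)} = 11^{3} = 1331.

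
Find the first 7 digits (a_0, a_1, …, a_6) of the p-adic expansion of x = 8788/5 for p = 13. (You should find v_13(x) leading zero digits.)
(a_0, …, a_6) = (0, 0, 0, 6, 10, 7, 2)

v_13(8788/5) = 3, so a_0 = ... = a_2 = 0. Factor out: x = 13^3 · u with u = 4/5 a unit in ℤ_13. Expand u iteratively via a_{v+i} = u_i mod 13, u_{i+1} = (u_i − a_{v+i})/13:
  u_0 = 4/5;  a_3 = 6;  u_1 = (u_0 − 6)/13 = -2/5
  u_1 = -2/5;  a_4 = 10;  u_2 = (u_1 − 10)/13 = -4/5
  u_2 = -4/5;  a_5 = 7;  u_3 = (u_2 − 7)/13 = -3/5
  u_3 = -3/5;  a_6 = 2;  u_4 = (u_3 − 2)/13 = -1/5
Digits: (0, 0, 0, 6, 10, 7, 2).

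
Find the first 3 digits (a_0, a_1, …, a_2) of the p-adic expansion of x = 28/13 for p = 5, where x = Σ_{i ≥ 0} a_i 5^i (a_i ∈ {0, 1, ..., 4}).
(a_0, …, a_2) = (1, 1, 1)

v_5(28/13) = 0 (numerator and denominator both coprime to 5), so x ∈ ℤ_5^×. Compute digits iteratively via a_i = x_i mod 5, x_{i+1} = (x_i − a_i)/5, with x_0 = x:
  x_0 = 28/13;  a_0 = 1;  x_1 = (x_0 − 1)/5 = 3/13
  x_1 = 3/13;  a_1 = 1;  x_2 = (x_1 − 1)/5 = -2/13
  x_2 = -2/13;  a_2 = 1;  x_3 = (x_2 − 1)/5 = -3/13
Digits: (1, 1, 1).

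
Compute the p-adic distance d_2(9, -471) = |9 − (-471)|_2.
d_2(9, -471) = 1/32

Step 1 — x − y = 9 − (-471) = 480. Step 2 — v_2(480) = 5 (factor: 480 = (2^5 · 15); the sign does not affect v_p). Step 3 — |x − y|_2 = 2^{-5} = 1/32.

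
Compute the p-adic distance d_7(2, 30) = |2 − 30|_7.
d_7(2, 30) = 1/7

Step 1 — x − y = 2 − 30 = -28. Step 2 — v_7(-28) = 1 (factor: -28 = −(7^1 · 4); the sign does not affect v_p). Step 3 — |x − y|_7 = 7^{-1} = 1/7.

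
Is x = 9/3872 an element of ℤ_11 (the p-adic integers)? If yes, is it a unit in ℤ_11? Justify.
x ∉ ℤ_11 (v_11(x) = -2 < 0)

ℤ_11 = {x ∈ ℚ_11 : v_11(x) ≥ 0} and ℤ_11^× = {x ∈ ℤ_11 : v_11(x) = 0}. Here v_11(9/3872) = v_11(num) − v_11(den) = -2; compare against these criteria.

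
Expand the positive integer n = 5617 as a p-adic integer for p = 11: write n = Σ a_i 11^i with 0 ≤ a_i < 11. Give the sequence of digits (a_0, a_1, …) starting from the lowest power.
(a_0, a_1, …) = (7, 4, 2, 4)

Repeated division by 11 gives the digits low-to-high: 5617 = 7 + 4·11^1 + 2·11^2 + 4·11^3. Digit sequence: (7, 4, 2, 4).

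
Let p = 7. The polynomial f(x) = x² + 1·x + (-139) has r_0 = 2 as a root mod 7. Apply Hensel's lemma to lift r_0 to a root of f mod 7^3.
r_2 = 156 (mod 343)

Hensel: r_{i+1} = r_i − f(r_i)·(f′(r_i))^{-1} mod 7^{i+2}, f′(x) = 2x + 1. Iterate:
  r_0 = 2 (mod 7)
  r_1 = 9 (mod 49)
  r_2 = 156 (mod 343)
Final: r = 156 satisfies f(r) ≡ 0 mod 7^3.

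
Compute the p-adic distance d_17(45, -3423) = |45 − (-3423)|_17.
d_17(45, -3423) = 1/289

Step 1 — x − y = 45 − (-3423) = 3468. Step 2 — v_17(3468) = 2 (factor: 3468 = (17^2 · 12); the sign does not affect v_p). Step 3 — |x − y|_17 = 17^{-2} = 1/289.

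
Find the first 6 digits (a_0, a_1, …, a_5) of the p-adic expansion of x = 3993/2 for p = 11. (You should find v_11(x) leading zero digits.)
(a_0, …, a_5) = (0, 0, 0, 7, 5, 5)

v_11(3993/2) = 3, so a_0 = ... = a_2 = 0. Factor out: x = 11^3 · u with u = 3/2 a unit in ℤ_11. Expand u iteratively via a_{v+i} = u_i mod 11, u_{i+1} = (u_i − a_{v+i})/11:
  u_0 = 3/2;  a_3 = 7;  u_1 = (u_0 − 7)/11 = -1/2
  u_1 = -1/2;  a_4 = 5;  u_2 = (u_1 − 5)/11 = -1/2
  u_2 = -1/2;  a_5 = 5;  u_3 = (u_2 − 5)/11 = -1/2
Digits: (0, 0, 0, 7, 5, 5).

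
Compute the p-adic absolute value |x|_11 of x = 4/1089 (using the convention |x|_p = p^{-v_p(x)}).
|4/1089|_11 = 121

Step 1 — compute v_11(x) by factoring powers of 11 out of the numerator and denominator: v_11(4/1089) = -2. Step 2 — apply |x|_p = p^{-v_p(x)} = 11^{2} = 121.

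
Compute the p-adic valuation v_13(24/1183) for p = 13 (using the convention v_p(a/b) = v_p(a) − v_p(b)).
v_13(24/1183) = -2

Factor powers of 13 from the numerator and denominator of the reduced fraction: 24 = 13^0 · 24 and 1183 = 13^2 · 7. Apply v_p(a/b) = v_p(a) − v_p(b): v_13(24/1183) = 0 − 2 = -2.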